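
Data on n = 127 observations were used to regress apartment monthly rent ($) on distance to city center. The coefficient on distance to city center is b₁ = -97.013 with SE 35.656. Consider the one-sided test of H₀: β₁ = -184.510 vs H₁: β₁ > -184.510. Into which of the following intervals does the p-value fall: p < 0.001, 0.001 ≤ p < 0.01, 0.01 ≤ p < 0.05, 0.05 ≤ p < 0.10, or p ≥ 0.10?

t = (-97.013 − (-184.510)) / 35.656 = 2.454.
df = n − 2 = 127 − 2 = 125.
One-sided p = P(T_{125} > t) ≈ 0.0078.
So 0.001 ≤ p < 0.01.

0.001 ≤ p < 0.01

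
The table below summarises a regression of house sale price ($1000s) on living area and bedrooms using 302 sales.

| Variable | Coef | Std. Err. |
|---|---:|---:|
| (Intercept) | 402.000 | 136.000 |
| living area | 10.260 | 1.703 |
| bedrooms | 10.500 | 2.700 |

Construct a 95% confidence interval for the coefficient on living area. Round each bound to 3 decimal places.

(6.909, 13.611)

Read off: b = 10.260, SE = 1.703 for living area.
df = n − k − 1 = 302 − 2 − 1 = 299.
t* = t_{0.025, 299} = 1.96793.
Margin = t* × SE = 1.96793 × 1.703 = 3.35138.
CI: 10.260 ± 3.35138 → (6.909, 13.611).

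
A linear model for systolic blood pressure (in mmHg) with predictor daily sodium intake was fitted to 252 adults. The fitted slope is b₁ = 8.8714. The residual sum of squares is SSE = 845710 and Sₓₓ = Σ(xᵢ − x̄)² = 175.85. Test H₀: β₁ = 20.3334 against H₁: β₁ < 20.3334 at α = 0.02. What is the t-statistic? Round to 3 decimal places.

MSE = SSE/(n − 2) = 845710/250 = 3382.84.
SE(b₁) = √(MSE/Sₓₓ) = √(3382.84/175.85) = 4.38601.
t = (8.8714 − 20.3334) / 4.38601 = -2.613.
df = n − 2 = 250.
One-sided p ≈ 0.0048, which is < 0.02, so reject H₀.
There is evidence that the true slope on daily sodium intake is below 20.3334 mmHg per unit.

t = -2.613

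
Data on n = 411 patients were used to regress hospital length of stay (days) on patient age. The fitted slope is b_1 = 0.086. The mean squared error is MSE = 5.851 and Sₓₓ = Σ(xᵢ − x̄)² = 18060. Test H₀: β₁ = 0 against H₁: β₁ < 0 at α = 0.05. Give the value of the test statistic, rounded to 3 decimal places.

SE(b_1) = √(MSE/Sₓₓ) = √(5.851/18060) = 0.0179993.
t = 0.086 / 0.0179993 = 4.778.
df = n − 2 = 409.
One-sided p ≈ 1.0000, which is ≥ 0.05, so fail to reject H₀.
The data do not give significant evidence that the true slope on patient age is negative.

t = 4.778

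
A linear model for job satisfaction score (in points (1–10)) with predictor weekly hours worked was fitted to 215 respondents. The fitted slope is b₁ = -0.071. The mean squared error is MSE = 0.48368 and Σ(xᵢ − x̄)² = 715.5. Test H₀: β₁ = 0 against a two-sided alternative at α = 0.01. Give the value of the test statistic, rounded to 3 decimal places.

SE(b₁) = √(MSE/Sₓₓ) = √(0.48368/715.5) = 0.0260001.
t = -0.071 / 0.0260001 = -2.731.
df = n − 2 = 213.
Two-sided p ≈ 0.0068, which is < 0.01, so reject H₀.
There is evidence that weekly hours worked is associated with job satisfaction score.

t = -2.731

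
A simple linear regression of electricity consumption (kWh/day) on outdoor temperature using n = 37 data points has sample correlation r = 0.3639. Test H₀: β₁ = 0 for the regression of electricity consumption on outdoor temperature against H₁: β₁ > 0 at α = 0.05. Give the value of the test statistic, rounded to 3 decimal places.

t = r·√(n − 2)/√(1 − r²) = 0.3639·√35/√0.867577 = 2.311.
df = n − 2 = 35.
One-sided p ≈ 0.0134, which is < 0.05, so reject H₀.
There is evidence of a linear association between outdoor temperature and electricity consumption.

t = 2.311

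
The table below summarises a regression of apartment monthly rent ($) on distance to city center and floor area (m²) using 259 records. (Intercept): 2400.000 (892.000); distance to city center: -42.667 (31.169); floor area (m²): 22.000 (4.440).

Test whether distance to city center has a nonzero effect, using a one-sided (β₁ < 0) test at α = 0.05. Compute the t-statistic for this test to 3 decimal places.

t = -1.369

Read off: b = -42.667, SE = 31.169 for distance to city center.
H₀: β₁ = 0 vs H₁: β₁ < 0.
t = -42.667 / 31.169 = -1.369.
df = n − k − 1 = 259 − 2 − 1 = 256.
One-sided p ≈ 0.0861, which is ≥ 0.05, so fail to reject H₀.
The data do not give significant evidence that the true slope on distance to city center is negative, holding the other predictors fixed.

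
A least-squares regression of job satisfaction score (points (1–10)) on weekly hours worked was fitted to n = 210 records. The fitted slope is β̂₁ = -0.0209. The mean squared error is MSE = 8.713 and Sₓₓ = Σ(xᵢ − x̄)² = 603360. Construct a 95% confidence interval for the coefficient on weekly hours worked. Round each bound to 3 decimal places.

SE(β̂₁) = √(MSE/Sₓₓ) = √(8.713/603360) = 0.00380011.
df = n − 2 = 208.
t* = t_{0.025, 208} = 1.971435.
Margin = t* × SE = 1.971435 × 0.00380011 = 0.00749.
CI: -0.0209 ± 0.00749 → (-0.028, -0.013).
With 95% confidence, each one-unit increase in weekly hours worked is associated with a change of between -0.028 and -0.013 points (1–10) in job satisfaction score.

(-0.028, -0.013)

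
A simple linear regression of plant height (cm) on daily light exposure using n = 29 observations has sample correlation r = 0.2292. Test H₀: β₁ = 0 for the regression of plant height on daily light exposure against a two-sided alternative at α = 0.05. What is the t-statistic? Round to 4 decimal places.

t = r·√(n − 2)/√(1 − r²) = 0.2292·√27/√0.947467 = 1.2235.
df = n − 2 = 27.
Two-sided p ≈ 0.2317, which is ≥ 0.05, so fail to reject H₀.
The data do not give significant evidence of a linear association between daily light exposure and plant height.

t = 1.2235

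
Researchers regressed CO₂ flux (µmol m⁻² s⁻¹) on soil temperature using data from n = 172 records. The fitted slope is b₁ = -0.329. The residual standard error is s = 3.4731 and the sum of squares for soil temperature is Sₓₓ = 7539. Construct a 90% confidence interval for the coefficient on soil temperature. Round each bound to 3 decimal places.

(-0.395, -0.263)

SE(b₁) = s/√Sₓₓ = 3.4731/√7539 = 0.04.
df = n − 2 = 170.
t* = t_{0.05, 170} = 1.653866.
Margin = t* × SE = 1.653866 × 0.04 = 0.06615.
CI: -0.329 ± 0.06615 → (-0.395, -0.263).
With 90% confidence, each one-unit increase in soil temperature is associated with a change of between -0.395 and -0.263 µmol m⁻² s⁻¹ in CO₂ flux.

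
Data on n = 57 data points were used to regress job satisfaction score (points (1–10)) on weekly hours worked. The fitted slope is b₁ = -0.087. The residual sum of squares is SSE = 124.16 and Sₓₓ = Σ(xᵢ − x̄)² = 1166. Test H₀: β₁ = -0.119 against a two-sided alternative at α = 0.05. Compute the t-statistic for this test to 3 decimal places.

MSE = SSE/(n − 2) = 124.16/55 = 2.25745.
SE(b₁) = √(MSE/Sₓₓ) = √(2.25745/1166) = 0.0440008.
t = (-0.087 − (-0.119)) / 0.0440008 = 0.727.
df = n − 2 = 55.
Two-sided p ≈ 0.4702, which is ≥ 0.05, so fail to reject H₀.
The data are consistent with a true slope of -0.119 points (1–10) per unit of weekly hours worked.

t = 0.727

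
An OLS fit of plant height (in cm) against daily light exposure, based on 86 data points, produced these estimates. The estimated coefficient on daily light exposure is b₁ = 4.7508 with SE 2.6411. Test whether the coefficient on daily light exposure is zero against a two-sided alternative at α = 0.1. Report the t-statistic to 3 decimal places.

t = 1.799

H₀: β₁ = 0 vs H₁: β₁ ≠ 0.
t = (b₁ − β₁⁰)/SE = 4.7508 / 2.6411 = 1.799.
df = n − 2 = 86 − 2 = 84.
Two-sided p ≈ 0.0756, which is < 0.1, so reject H₀.
There is evidence that daily light exposure is associated with plant height.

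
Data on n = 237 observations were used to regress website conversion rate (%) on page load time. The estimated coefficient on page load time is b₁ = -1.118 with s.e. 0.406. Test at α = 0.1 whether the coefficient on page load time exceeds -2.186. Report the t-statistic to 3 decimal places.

H₀: β₁ = -2.186 vs H₁: β₁ > -2.186.
t = (b₁ − β₁⁰)/SE = (-1.118 − (-2.186)) / 0.406 = 2.631.
df = n − 2 = 237 − 2 = 235.
One-sided p ≈ 0.0045, which is < 0.1, so reject H₀.
There is evidence that the true slope on page load time exceeds -2.186 % per unit.

t = 2.631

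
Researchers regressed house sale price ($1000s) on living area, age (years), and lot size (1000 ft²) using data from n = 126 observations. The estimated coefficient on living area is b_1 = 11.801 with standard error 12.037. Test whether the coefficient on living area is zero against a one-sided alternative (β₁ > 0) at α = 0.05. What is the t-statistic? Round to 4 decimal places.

t = 0.9804

H₀: β₁ = 0 vs H₁: β₁ > 0.
t = (b_1 − β₁⁰)/SE = 11.801 / 12.037 = 0.9804.
df = n − k − 1 = 126 − 3 − 1 = 122.
One-sided p ≈ 0.1644, which is ≥ 0.05, so fail to reject H₀.
The data do not give significant evidence that the true slope on living area is positive, holding the other predictors fixed.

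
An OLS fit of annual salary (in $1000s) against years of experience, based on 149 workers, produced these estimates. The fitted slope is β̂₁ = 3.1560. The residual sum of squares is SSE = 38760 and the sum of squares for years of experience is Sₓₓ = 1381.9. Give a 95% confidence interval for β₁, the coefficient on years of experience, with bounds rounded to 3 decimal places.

MSE = SSE/(n − 2) = 38760/147 = 263.673.
SE(β̂₁) = √(MSE/Sₓₓ) = √(263.673/1381.9) = 0.436812.
df = n − 2 = 147.
t* = t_{0.025, 147} = 1.976233.
Margin = t* × SE = 1.976233 × 0.436812 = 0.86324.
CI: 3.1560 ± 0.86324 → (2.293, 4.019).
With 95% confidence, each one-unit increase in years of experience is associated with a change of between 2.293 and 4.019 $1000s in annual salary.

(2.293, 4.019)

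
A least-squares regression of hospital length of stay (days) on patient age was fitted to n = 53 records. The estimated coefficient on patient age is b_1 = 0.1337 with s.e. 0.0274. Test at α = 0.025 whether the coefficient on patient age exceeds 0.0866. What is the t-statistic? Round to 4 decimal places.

H₀: β₁ = 0.0866 vs H₁: β₁ > 0.0866.
t = (b_1 − β₁⁰)/SE = (0.1337 − 0.0866) / 0.0274 = 1.7190.
df = n − 2 = 53 − 2 = 51.
One-sided p ≈ 0.0458, which is ≥ 0.025, so fail to reject H₀.
The data do not give significant evidence that the true slope on patient age exceeds 0.0866 days per unit.

t = 1.7190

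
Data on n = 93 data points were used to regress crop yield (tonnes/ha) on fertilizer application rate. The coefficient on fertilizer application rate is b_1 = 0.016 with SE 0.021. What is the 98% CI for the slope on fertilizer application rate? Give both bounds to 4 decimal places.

df = n − 2 = 93 − 2 = 91.
t* = t_{0.01, 91} = 2.368026.
Margin = t* × SE = 2.368026 × 0.021 = 0.049729.
CI: 0.016 ± 0.049729 → (-0.0337, 0.0657).
With 98% confidence, each one-unit increase in fertilizer application rate is associated with a change of between -0.0337 and 0.0657 tonnes/ha in crop yield.

(-0.0337, 0.0657)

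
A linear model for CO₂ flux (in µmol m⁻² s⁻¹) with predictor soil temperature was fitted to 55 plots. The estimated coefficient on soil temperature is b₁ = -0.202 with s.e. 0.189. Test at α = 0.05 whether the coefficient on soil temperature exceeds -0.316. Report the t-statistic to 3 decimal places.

t = 0.603

H₀: β₁ = -0.316 vs H₁: β₁ > -0.316.
t = (b₁ − β₁⁰)/SE = (-0.202 − (-0.316)) / 0.189 = 0.603.
df = n − 2 = 55 − 2 = 53.
One-sided p ≈ 0.2745, which is ≥ 0.05, so fail to reject H₀.
The data do not give significant evidence that the true slope on soil temperature exceeds -0.316 µmol m⁻² s⁻¹ per unit.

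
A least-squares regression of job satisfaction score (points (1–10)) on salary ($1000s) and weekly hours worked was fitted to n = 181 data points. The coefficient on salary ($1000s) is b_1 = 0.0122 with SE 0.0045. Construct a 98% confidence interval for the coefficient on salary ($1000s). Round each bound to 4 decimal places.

df = n − k − 1 = 181 − 2 − 1 = 178.
t* = t_{0.01, 178} = 2.347479.
Margin = t* × SE = 2.347479 × 0.0045 = 0.010564.
CI: 0.0122 ± 0.010564 → (0.0016, 0.0228).
With 98% confidence, each one-unit increase in salary ($1000s) is associated with a change of between 0.0016 and 0.0228 points (1–10) in job satisfaction score, holding the other predictors fixed.

(0.0016, 0.0228)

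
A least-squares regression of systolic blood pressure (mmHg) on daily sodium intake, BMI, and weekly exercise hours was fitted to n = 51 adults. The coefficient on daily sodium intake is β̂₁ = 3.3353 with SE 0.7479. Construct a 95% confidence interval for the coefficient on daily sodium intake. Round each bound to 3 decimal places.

df = n − k − 1 = 51 − 3 − 1 = 47.
t* = t_{0.025, 47} = 2.011741.
Margin = t* × SE = 2.011741 × 0.7479 = 1.50458.
CI: 3.3353 ± 1.50458 → (1.831, 4.840).
With 95% confidence, each one-unit increase in daily sodium intake is associated with a change of between 1.831 and 4.840 mmHg in systolic blood pressure, holding the other predictors fixed.

(1.831, 4.840)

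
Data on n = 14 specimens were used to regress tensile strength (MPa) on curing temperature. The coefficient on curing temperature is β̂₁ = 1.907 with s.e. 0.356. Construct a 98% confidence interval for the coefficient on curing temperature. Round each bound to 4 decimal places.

df = n − 2 = 14 − 2 = 12.
t* = t_{0.01, 12} = 2.680998.
Margin = t* × SE = 2.680998 × 0.356 = 0.954435.
CI: 1.907 ± 0.954435 → (0.9526, 2.8614).
With 98% confidence, each one-unit increase in curing temperature is associated with a change of between 0.9526 and 2.8614 MPa in tensile strength.

(0.9526, 2.8614)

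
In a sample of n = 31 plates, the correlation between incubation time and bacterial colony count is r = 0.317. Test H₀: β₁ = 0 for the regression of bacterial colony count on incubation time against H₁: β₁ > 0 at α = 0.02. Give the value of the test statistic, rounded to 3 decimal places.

t = r·√(n − 2)/√(1 − r²) = 0.317·√29/√0.899511 = 1.800.
df = n − 2 = 29.
One-sided p ≈ 0.0411, which is ≥ 0.02, so fail to reject H₀.
The data do not give significant evidence of a linear association between incubation time and bacterial colony count.

t = 1.800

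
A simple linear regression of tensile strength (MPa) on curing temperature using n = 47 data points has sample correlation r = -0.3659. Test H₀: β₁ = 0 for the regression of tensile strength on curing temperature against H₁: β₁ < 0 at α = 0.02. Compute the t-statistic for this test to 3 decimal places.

t = r·√(n − 2)/√(1 − r²) = -0.3659·√45/√0.866117 = -2.637.
df = n − 2 = 45.
One-sided p ≈ 0.0057, which is < 0.02, so reject H₀.
There is evidence of a linear association between curing temperature and tensile strength.

t = -2.637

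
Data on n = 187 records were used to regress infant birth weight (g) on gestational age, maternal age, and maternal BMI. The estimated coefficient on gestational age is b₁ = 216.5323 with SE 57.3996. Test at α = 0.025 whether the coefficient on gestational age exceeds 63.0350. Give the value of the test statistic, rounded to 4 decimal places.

t = 2.6742

H₀: β₁ = 63.0350 vs H₁: β₁ > 63.0350.
t = (b₁ − β₁⁰)/SE = (216.5323 − 63.0350) / 57.3996 = 2.6742.
df = n − k − 1 = 187 − 3 − 1 = 183.
One-sided p ≈ 0.0041, which is < 0.025, so reject H₀.
There is evidence that the true slope on gestational age exceeds 63.0350 g per unit, holding the other predictors fixed.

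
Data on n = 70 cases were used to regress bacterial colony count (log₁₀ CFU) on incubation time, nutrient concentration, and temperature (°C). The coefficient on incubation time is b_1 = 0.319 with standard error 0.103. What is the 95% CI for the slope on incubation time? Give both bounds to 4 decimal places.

(0.1134, 0.5246)

df = n − k − 1 = 70 − 3 − 1 = 66.
t* = t_{0.025, 66} = 1.996564.
Margin = t* × SE = 1.996564 × 0.103 = 0.205646.
CI: 0.319 ± 0.205646 → (0.1134, 0.5246).
With 95% confidence, each one-unit increase in incubation time is associated with a change of between 0.1134 and 0.5246 log₁₀ CFU in bacterial colony count, holding the other predictors fixed.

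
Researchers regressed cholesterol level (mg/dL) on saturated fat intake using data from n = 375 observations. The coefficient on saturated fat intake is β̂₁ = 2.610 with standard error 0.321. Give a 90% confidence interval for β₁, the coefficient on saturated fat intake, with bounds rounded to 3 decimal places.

(2.081, 3.139)

df = n − 2 = 375 − 2 = 373.
t* = t_{0.05, 373} = 1.648949.
Margin = t* × SE = 1.648949 × 0.321 = 0.52931.
CI: 2.610 ± 0.52931 → (2.081, 3.139).
With 90% confidence, each one-unit increase in saturated fat intake is associated with a change of between 2.081 and 3.139 mg/dL in cholesterol level.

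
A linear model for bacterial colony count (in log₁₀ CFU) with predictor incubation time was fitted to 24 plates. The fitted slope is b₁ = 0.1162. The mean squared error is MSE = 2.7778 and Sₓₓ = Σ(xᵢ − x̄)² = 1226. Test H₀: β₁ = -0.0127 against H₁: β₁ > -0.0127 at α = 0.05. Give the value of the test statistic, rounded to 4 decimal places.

SE(b₁) = √(MSE/Sₓₓ) = √(2.7778/1226) = 0.0475998.
t = (0.1162 − (-0.0127)) / 0.0475998 = 2.7080.
df = n − 2 = 22.
One-sided p ≈ 0.0064, which is < 0.05, so reject H₀.
There is evidence that the true slope on incubation time exceeds -0.0127 log₁₀ CFU per unit.

t = 2.7080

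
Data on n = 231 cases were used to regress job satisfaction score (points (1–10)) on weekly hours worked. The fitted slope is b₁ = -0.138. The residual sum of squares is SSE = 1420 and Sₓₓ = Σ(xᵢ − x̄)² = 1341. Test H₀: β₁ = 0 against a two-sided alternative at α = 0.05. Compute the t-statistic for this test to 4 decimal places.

MSE = SSE/(n − 2) = 1420/229 = 6.20087.
SE(b₁) = √(MSE/Sₓₓ) = √(6.20087/1341) = 0.0680005.
t = -0.138 / 0.0680005 = -2.0294.
df = n − 2 = 229.
Two-sided p ≈ 0.0436, which is < 0.05, so reject H₀.
There is evidence that weekly hours worked is associated with job satisfaction score.

t = -2.0294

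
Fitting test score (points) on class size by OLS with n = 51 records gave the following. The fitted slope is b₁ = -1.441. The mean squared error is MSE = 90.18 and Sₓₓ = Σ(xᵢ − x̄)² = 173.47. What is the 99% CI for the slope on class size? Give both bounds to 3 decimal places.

SE(b₁) = √(MSE/Sₓₓ) = √(90.18/173.47) = 0.721013.
df = n − 2 = 49.
t* = t_{0.005, 49} = 2.679952.
Margin = t* × SE = 2.679952 × 0.721013 = 1.93228.
CI: -1.441 ± 1.93228 → (-3.373, 0.491).
With 99% confidence, each one-unit increase in class size is associated with a change of between -3.373 and 0.491 points in test score.

(-3.373, 0.491)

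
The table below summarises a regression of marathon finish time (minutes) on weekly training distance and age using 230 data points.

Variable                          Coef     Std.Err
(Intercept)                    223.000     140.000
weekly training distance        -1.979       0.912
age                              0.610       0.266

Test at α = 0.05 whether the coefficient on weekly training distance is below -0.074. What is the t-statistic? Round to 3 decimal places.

Read off: b = -1.979, SE = 0.912 for weekly training distance.
H₀: β₁ = -0.074 vs H₁: β₁ < -0.074.
t = (-1.979 − (-0.074)) / 0.912 = -2.089.
df = n − k − 1 = 230 − 2 − 1 = 227.
One-sided p ≈ 0.0189, which is < 0.05, so reject H₀.
There is evidence that the true slope on weekly training distance is below -0.074 minutes per unit, holding the other predictors fixed.

t = -2.089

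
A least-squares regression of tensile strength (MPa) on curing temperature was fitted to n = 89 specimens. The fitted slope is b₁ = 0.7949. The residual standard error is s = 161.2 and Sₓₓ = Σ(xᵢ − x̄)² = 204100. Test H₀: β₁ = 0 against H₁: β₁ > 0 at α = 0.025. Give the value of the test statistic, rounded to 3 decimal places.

t = 2.228

SE(b₁) = s/√Sₓₓ = 161.2/√204100 = 0.356815.
t = 0.7949 / 0.356815 = 2.228.
df = n − 2 = 87.
One-sided p ≈ 0.0142, which is < 0.025, so reject H₀.
There is evidence that the true slope on curing temperature is positive.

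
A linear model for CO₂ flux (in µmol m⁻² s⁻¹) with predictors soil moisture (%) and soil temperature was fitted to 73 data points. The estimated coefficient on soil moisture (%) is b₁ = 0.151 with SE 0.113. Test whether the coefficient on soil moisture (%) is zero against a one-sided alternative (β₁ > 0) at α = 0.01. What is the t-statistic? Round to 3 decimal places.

t = 1.336

H₀: β₁ = 0 vs H₁: β₁ > 0.
t = (b₁ − β₁⁰)/SE = 0.151 / 0.113 = 1.336.
df = n − k − 1 = 73 − 2 − 1 = 70.
One-sided p ≈ 0.0929, which is ≥ 0.01, so fail to reject H₀.
The data do not give significant evidence that the true slope on soil moisture (%) is positive, holding the other predictors fixed.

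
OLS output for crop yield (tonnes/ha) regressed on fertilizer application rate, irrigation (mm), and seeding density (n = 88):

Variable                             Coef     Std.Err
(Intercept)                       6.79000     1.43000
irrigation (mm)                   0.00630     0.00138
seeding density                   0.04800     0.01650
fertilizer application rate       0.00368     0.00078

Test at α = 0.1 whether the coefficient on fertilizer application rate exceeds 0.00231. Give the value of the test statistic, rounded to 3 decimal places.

t = 1.756

Read off: b = 0.00368, SE = 0.00078 for fertilizer application rate.
H₀: β₁ = 0.00231 vs H₁: β₁ > 0.00231.
t = (0.00368 − 0.00231) / 0.00078 = 1.756.
df = n − k − 1 = 88 − 3 − 1 = 84.
One-sided p ≈ 0.0413, which is < 0.1, so reject H₀.
There is evidence that the true slope on fertilizer application rate exceeds 0.00231 tonnes/ha per unit, holding the other predictors fixed.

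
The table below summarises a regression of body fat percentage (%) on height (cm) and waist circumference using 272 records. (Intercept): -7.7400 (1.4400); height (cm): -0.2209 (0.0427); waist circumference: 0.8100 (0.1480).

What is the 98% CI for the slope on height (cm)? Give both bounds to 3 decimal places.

(-0.321, -0.121)

Read off: b = -0.2209, SE = 0.0427 for height (cm).
df = n − k − 1 = 272 − 2 − 1 = 269.
t* = t_{0.01, 269} = 2.34029.
Margin = t* × SE = 2.34029 × 0.0427 = 0.09993.
CI: -0.2209 ± 0.09993 → (-0.321, -0.121).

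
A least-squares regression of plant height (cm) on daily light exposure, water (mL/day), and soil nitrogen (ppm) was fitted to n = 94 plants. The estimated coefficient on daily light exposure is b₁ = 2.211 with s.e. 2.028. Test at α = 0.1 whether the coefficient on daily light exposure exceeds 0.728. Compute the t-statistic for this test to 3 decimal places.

t = 0.731

H₀: β₁ = 0.728 vs H₁: β₁ > 0.728.
t = (b₁ − β₁⁰)/SE = (2.211 − 0.728) / 2.028 = 0.731.
df = n − k − 1 = 94 − 3 − 1 = 90.
One-sided p ≈ 0.2333, which is ≥ 0.1, so fail to reject H₀.
The data do not give significant evidence that the true slope on daily light exposure exceeds 0.728 cm per unit, holding the other predictors fixed.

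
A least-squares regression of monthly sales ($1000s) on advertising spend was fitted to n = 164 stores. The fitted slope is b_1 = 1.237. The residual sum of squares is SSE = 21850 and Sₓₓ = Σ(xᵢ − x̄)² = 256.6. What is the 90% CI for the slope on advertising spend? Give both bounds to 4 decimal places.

MSE = SSE/(n − 2) = 21850/162 = 134.877.
SE(b_1) = √(MSE/Sₓₓ) = √(134.877/256.6) = 0.725003.
df = n − 2 = 162.
t* = t_{0.05, 162} = 1.654314.
Margin = t* × SE = 1.654314 × 0.725003 = 1.199383.
CI: 1.237 ± 1.199383 → (0.0376, 2.4364).
With 90% confidence, each one-unit increase in advertising spend is associated with a change of between 0.0376 and 2.4364 $1000s in monthly sales.

(0.0376, 2.4364)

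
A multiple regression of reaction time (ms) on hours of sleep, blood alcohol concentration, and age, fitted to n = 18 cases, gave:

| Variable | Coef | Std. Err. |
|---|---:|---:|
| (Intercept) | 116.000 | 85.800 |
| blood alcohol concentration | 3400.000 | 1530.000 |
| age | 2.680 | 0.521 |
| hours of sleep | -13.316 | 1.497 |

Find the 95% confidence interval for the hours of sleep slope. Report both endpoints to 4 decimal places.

(-16.5267, -10.1053)

Read off: b = -13.316, SE = 1.497 for hours of sleep.
df = n − k − 1 = 18 − 3 − 1 = 14.
t* = t_{0.025, 14} = 2.144787.
Margin = t* × SE = 2.144787 × 1.497 = 3.210746.
CI: -13.316 ± 3.210746 → (-16.5267, -10.1053).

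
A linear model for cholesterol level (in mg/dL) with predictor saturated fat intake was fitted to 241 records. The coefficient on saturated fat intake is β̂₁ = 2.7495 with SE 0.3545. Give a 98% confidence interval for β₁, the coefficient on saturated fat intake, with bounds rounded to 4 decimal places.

(1.9192, 3.5798)

df = n − 2 = 241 − 2 = 239.
t* = t_{0.01, 239} = 2.342051.
Margin = t* × SE = 2.342051 × 0.3545 = 0.830257.
CI: 2.7495 ± 0.830257 → (1.9192, 3.5798).
With 98% confidence, each one-unit increase in saturated fat intake is associated with a change of between 1.9192 and 3.5798 mg/dL in cholesterol level.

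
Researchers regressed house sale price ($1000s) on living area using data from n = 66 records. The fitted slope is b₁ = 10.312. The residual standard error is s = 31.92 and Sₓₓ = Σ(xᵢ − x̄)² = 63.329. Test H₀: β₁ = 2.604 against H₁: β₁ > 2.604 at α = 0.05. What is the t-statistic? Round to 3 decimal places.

SE(b₁) = s/√Sₓₓ = 31.92/√63.329 = 4.01108.
t = (10.312 − 2.604) / 4.01108 = 1.922.
df = n − 2 = 64.
One-sided p ≈ 0.0296, which is < 0.05, so reject H₀.
There is evidence that the true slope on living area exceeds 2.604 $1000s per unit.

t = 1.922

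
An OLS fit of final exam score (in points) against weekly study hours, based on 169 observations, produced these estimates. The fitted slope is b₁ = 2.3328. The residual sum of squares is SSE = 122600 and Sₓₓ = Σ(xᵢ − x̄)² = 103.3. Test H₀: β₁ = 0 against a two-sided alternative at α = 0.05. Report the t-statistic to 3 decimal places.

MSE = SSE/(n − 2) = 122600/167 = 734.132.
SE(b₁) = √(MSE/Sₓₓ) = √(734.132/103.3) = 2.66586.
t = 2.3328 / 2.66586 = 0.875.
df = n − 2 = 167.
Two-sided p ≈ 0.3828, which is ≥ 0.05, so fail to reject H₀.
The data do not give significant evidence of an association between weekly study hours and final exam score.

t = 0.875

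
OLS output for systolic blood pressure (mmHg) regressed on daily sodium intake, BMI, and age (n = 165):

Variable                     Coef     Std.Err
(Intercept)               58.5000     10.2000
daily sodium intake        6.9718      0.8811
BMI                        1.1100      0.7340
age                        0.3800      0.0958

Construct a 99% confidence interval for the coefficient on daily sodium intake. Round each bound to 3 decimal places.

(4.675, 9.269)

Read off: b = 6.9718, SE = 0.8811 for daily sodium intake.
df = n − k − 1 = 165 − 3 − 1 = 161.
t* = t_{0.005, 161} = 2.606711.
Margin = t* × SE = 2.606711 × 0.8811 = 2.29677.
CI: 6.9718 ± 2.29677 → (4.675, 9.269).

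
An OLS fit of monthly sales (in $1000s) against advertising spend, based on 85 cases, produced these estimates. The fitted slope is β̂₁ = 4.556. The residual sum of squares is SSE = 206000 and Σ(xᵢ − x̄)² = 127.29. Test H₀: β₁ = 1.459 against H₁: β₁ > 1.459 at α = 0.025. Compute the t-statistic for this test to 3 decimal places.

t = 0.701

MSE = SSE/(n − 2) = 206000/83 = 2481.93.
SE(β̂₁) = √(MSE/Sₓₓ) = √(2481.93/127.29) = 4.41568.
t = (4.556 − 1.459) / 4.41568 = 0.701.
df = n − 2 = 83.
One-sided p ≈ 0.2425, which is ≥ 0.025, so fail to reject H₀.
The data do not give significant evidence that the true slope on advertising spend exceeds 1.459 $1000s per unit.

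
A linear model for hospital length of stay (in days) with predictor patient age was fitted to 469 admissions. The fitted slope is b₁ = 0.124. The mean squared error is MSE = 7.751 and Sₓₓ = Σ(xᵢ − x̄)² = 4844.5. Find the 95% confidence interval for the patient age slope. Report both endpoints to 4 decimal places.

(0.0454, 0.2026)

SE(b₁) = √(MSE/Sₓₓ) = √(7.751/4844.5) = 0.0399995.
df = n − 2 = 467.
t* = t_{0.025, 467} = 1.965057.
Margin = t* × SE = 1.965057 × 0.0399995 = 0.078601.
CI: 0.124 ± 0.078601 → (0.0454, 0.2026).
With 95% confidence, each one-unit increase in patient age is associated with a change of between 0.0454 and 0.2026 days in hospital length of stay.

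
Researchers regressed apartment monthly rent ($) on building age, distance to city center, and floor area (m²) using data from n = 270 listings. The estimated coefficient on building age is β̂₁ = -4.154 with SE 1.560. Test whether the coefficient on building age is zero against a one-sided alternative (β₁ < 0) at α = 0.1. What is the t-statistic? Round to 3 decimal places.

t = -2.663

H₀: β₁ = 0 vs H₁: β₁ < 0.
t = (β̂₁ − β₁⁰)/SE = -4.154 / 1.560 = -2.663.
df = n − k − 1 = 270 − 3 − 1 = 266.
One-sided p ≈ 0.0041, which is < 0.1, so reject H₀.
There is evidence that the true slope on building age is negative, holding the other predictors fixed.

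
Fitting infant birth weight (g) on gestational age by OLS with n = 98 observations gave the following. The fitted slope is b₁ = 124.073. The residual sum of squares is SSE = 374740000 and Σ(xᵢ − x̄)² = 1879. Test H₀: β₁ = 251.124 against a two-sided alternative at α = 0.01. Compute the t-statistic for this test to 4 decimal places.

MSE = SSE/(n − 2) = 374740000/96 = 3.90354e+06.
SE(b₁) = √(MSE/Sₓₓ) = √(3.90354e+06/1879) = 45.5791.
t = (124.073 − 251.124) / 45.5791 = -2.7875.
df = n − 2 = 96.
Two-sided p ≈ 0.0064, which is < 0.01, so reject H₀.
There is evidence that the true slope on gestational age differs from 251.124 g per unit.

t = -2.7875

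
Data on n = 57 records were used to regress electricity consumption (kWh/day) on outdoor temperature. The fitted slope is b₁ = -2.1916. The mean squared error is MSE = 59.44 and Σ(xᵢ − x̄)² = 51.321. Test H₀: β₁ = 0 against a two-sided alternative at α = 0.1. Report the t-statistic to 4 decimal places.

SE(b₁) = √(MSE/Sₓₓ) = √(59.44/51.321) = 1.0762.
t = -2.1916 / 1.0762 = -2.0364.
df = n − 2 = 55.
Two-sided p ≈ 0.0465, which is < 0.1, so reject H₀.
There is evidence that outdoor temperature is associated with electricity consumption.

t = -2.0364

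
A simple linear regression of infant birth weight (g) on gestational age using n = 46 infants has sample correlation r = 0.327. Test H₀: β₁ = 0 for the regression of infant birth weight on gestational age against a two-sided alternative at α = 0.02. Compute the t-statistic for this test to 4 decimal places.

t = 2.2953

t = r·√(n − 2)/√(1 − r²) = 0.327·√44/√0.893071 = 2.2953.
df = n − 2 = 44.
Two-sided p ≈ 0.0265, which is ≥ 0.02, so fail to reject H₀.
The data do not give significant evidence of a linear association between gestational age and infant birth weight.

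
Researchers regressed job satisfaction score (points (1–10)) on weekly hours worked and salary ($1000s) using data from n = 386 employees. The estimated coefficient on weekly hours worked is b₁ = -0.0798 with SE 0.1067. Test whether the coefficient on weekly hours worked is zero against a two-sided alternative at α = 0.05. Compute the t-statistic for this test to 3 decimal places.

t = -0.748

H₀: β₁ = 0 vs H₁: β₁ ≠ 0.
t = (b₁ − β₁⁰)/SE = -0.0798 / 0.1067 = -0.748.
df = n − k − 1 = 386 − 2 − 1 = 383.
Two-sided p ≈ 0.4550, which is ≥ 0.05, so fail to reject H₀.
The data do not give significant evidence of an association between weekly hours worked and job satisfaction score, after adjusting for the other predictors.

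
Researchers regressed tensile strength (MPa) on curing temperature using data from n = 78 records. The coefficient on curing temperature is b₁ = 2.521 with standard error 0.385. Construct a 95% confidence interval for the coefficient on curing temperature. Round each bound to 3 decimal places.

df = n − 2 = 78 − 2 = 76.
t* = t_{0.025, 76} = 1.991673.
Margin = t* × SE = 1.991673 × 0.385 = 0.76679.
CI: 2.521 ± 0.76679 → (1.754, 3.288).
With 95% confidence, each one-unit increase in curing temperature is associated with a change of between 1.754 and 3.288 MPa in tensile strength.

(1.754, 3.288)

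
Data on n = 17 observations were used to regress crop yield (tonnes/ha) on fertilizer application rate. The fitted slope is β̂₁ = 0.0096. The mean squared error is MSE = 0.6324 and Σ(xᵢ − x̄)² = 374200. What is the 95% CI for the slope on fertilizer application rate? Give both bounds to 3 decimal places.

SE(β̂₁) = √(MSE/Sₓₓ) = √(0.6324/374200) = 0.0013.
df = n − 2 = 15.
t* = t_{0.025, 15} = 2.13145.
Margin = t* × SE = 2.13145 × 0.0013 = 0.00277.
CI: 0.0096 ± 0.00277 → (0.007, 0.012).
With 95% confidence, each one-unit increase in fertilizer application rate is associated with a change of between 0.007 and 0.012 tonnes/ha in crop yield.

(0.007, 0.012)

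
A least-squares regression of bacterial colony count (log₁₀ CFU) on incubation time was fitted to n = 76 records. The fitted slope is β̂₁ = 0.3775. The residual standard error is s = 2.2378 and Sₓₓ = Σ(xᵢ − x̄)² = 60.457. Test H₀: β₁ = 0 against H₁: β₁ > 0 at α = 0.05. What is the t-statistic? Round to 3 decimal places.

t = 1.312

SE(β̂₁) = s/√Sₓₓ = 2.2378/√60.457 = 0.287805.
t = 0.3775 / 0.287805 = 1.312.
df = n − 2 = 74.
One-sided p ≈ 0.0968, which is ≥ 0.05, so fail to reject H₀.
The data do not give significant evidence that the true slope on incubation time is positive.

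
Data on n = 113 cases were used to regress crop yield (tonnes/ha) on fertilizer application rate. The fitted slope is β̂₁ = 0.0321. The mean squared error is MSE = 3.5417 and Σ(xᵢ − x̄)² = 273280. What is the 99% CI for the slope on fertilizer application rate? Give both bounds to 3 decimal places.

(0.023, 0.042)

SE(β̂₁) = √(MSE/Sₓₓ) = √(3.5417/273280) = 0.0036.
df = n − 2 = 111.
t* = t_{0.005, 111} = 2.620849.
Margin = t* × SE = 2.620849 × 0.0036 = 0.00944.
CI: 0.0321 ± 0.00944 → (0.023, 0.042).
With 99% confidence, each one-unit increase in fertilizer application rate is associated with a change of between 0.023 and 0.042 tonnes/ha in crop yield.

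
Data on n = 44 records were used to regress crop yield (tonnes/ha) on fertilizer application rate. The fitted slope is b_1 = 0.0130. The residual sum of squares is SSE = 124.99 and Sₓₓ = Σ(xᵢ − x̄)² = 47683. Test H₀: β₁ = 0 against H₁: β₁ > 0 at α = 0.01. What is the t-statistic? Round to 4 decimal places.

t = 1.6456

MSE = SSE/(n − 2) = 124.99/42 = 2.97595.
SE(b_1) = √(MSE/Sₓₓ) = √(2.97595/47683) = 0.00790007.
t = 0.0130 / 0.00790007 = 1.6456.
df = n − 2 = 42.
One-sided p ≈ 0.0537, which is ≥ 0.01, so fail to reject H₀.
The data do not give significant evidence that the true slope on fertilizer application rate is positive.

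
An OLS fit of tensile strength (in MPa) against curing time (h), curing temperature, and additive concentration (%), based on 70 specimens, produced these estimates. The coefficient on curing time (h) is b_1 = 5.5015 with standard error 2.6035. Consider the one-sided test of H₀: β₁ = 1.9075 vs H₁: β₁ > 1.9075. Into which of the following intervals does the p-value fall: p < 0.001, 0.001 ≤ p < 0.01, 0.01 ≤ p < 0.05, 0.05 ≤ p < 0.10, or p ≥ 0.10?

t = (5.5015 − 1.9075) / 2.6035 = 1.380.
df = n − k − 1 = 70 − 3 − 1 = 66.
One-sided p = P(T_{66} > t) ≈ 0.0861.
So 0.05 ≤ p < 0.10.

0.05 ≤ p < 0.10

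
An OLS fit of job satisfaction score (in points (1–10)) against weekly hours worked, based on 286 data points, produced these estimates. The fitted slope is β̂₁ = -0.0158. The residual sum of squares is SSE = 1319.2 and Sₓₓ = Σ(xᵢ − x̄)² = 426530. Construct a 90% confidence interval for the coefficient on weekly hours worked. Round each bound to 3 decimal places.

(-0.021, -0.010)

MSE = SSE/(n − 2) = 1319.2/284 = 4.64507.
SE(β̂₁) = √(MSE/Sₓₓ) = √(4.64507/426530) = 0.00330006.
df = n − 2 = 284.
t* = t_{0.05, 284} = 1.650237.
Margin = t* × SE = 1.650237 × 0.00330006 = 0.00545.
CI: -0.0158 ± 0.00545 → (-0.021, -0.010).
With 90% confidence, each one-unit increase in weekly hours worked is associated with a change of between -0.021 and -0.010 points (1–10) in job satisfaction score.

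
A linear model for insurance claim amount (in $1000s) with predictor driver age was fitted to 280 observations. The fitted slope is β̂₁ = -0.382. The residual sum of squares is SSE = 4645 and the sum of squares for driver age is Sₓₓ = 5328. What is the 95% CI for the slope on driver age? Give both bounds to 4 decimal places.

MSE = SSE/(n − 2) = 4645/278 = 16.7086.
SE(β̂₁) = √(MSE/Sₓₓ) = √(16.7086/5328) = 0.056.
df = n − 2 = 278.
t* = t_{0.025, 278} = 1.968534.
Margin = t* × SE = 1.968534 × 0.056 = 0.110238.
CI: -0.382 ± 0.110238 → (-0.4922, -0.2718).
With 95% confidence, each one-unit increase in driver age is associated with a change of between -0.4922 and -0.2718 $1000s in insurance claim amount.

(-0.4922, -0.2718)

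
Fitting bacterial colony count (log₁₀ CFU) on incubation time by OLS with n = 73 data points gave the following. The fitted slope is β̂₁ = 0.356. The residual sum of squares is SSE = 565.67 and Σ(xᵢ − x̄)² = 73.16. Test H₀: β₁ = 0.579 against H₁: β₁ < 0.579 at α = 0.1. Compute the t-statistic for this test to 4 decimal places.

MSE = SSE/(n − 2) = 565.67/71 = 7.96718.
SE(β̂₁) = √(MSE/Sₓₓ) = √(7.96718/73.16) = 0.330001.
t = (0.356 − 0.579) / 0.330001 = -0.6758.
df = n − 2 = 71.
One-sided p ≈ 0.2507, which is ≥ 0.1, so fail to reject H₀.
The data do not give significant evidence that the true slope on incubation time is below 0.579 log₁₀ CFU per unit.

t = -0.6758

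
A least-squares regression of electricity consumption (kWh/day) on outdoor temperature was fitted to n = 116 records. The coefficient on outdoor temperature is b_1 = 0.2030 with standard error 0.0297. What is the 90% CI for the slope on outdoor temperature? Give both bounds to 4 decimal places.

df = n − 2 = 116 − 2 = 114.
t* = t_{0.05, 114} = 1.65833.
Margin = t* × SE = 1.65833 × 0.0297 = 0.049252.
CI: 0.2030 ± 0.049252 → (0.1537, 0.2523).
With 90% confidence, each one-unit increase in outdoor temperature is associated with a change of between 0.1537 and 0.2523 kWh/day in electricity consumption.

(0.1537, 0.2523)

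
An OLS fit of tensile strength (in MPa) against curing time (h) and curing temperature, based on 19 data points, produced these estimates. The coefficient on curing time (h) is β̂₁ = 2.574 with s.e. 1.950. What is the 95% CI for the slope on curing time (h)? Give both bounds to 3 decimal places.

(-1.560, 6.708)

df = n − k − 1 = 19 − 2 − 1 = 16.
t* = t_{0.025, 16} = 2.119905.
Margin = t* × SE = 2.119905 × 1.950 = 4.13382.
CI: 2.574 ± 4.13382 → (-1.560, 6.708).
With 95% confidence, each one-unit increase in curing time (h) is associated with a change of between -1.560 and 6.708 MPa in tensile strength, holding the other predictors fixed.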